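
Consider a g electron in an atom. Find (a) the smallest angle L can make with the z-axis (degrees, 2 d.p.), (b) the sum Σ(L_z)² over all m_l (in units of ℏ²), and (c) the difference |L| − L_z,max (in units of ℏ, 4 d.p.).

The letter g corresponds to l = 4.
cos θ_min = 4/√20, so θ_min ≈ 26.57°.
Σ m_l² = 60, so Σ(L_z)² = 60 ℏ².
|L| − L_z,max = (2√5 − 4)ℏ ≈ 0.4721ℏ.

θ_min ≈ 26.57°; Σ(L_z)² = 60 ℏ²; |L|−L_z,max ≈ 0.4721ℏ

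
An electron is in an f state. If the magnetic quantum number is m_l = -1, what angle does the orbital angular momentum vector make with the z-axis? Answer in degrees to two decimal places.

θ ≈ 106.78°

The letter f corresponds to l = 3.
|L| = ℏ√(l(l+1)) = 2√3 ℏ.
L_z = m_l ℏ = −1ℏ.
cos θ = L_z/|L| = -1/√12, so θ ≈ 106.78°.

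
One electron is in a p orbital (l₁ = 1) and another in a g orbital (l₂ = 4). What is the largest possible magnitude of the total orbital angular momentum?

By the triangle rule, |l₁ − l₂| ≤ L ≤ l₁ + l₂.
L ∈ {3, 4, 5}.
The largest magnitude corresponds to L = 5: |L_tot| = ℏ√(5·6) = √30 ℏ.

|L_tot|_max = √30 ℏ ≈ 5.477ℏ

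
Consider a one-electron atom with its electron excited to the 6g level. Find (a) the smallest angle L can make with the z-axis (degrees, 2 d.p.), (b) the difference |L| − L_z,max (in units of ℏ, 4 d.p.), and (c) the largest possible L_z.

The 6g level has l = 4.
cos θ_min = 4/√20, so θ_min ≈ 26.57°.
|L| − L_z,max = (2√5 − 4)ℏ ≈ 0.4721ℏ.
L_z,max = lℏ = 4ℏ.

θ_min ≈ 26.57°; |L|−L_z,max ≈ 0.4721ℏ; L_z,max = 4ℏ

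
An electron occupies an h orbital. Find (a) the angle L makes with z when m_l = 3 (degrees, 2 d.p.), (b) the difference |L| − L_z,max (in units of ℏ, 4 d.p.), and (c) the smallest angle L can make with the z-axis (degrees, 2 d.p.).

An h state has l = 5.
For m_l = 3: cos θ = 3/√30, θ ≈ 56.79°.
|L| − L_z,max = (√30 − 5)ℏ ≈ 0.4772ℏ.
cos θ_min = 5/√30, so θ_min ≈ 24.09°.

θ(m_l=3) ≈ 56.79°; |L|−L_z,max ≈ 0.4772ℏ; θ_min ≈ 24.09°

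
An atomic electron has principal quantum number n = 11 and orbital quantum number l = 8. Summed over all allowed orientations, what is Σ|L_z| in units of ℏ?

The allowed m_l values are -8, -7, -6, -5, -4, -3, -2, -1, 0, 1, 2, 3, 4, 5, 6, 7, 8.
Σ|m_l| = 2·8(8+1)/2 = 72.

Σ|L_z| = 72 ℏ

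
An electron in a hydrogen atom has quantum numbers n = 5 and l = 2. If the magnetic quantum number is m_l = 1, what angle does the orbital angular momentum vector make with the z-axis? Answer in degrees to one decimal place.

θ ≈ 65.9°

|L|² = l(l+1)ℏ² = 6ℏ², so |L| = √6 ℏ.
L_z = m_l ℏ = 1ℏ.
cos θ = L_z/|L| = 1/√6, so θ ≈ 65.9°.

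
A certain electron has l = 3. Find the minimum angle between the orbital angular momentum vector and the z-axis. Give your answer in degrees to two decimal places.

|L| = √(l(l+1)) ℏ = 2√3 ℏ.
The smallest angle corresponds to the largest L_z, i.e. m_l = l = 3, giving L_z = 3ℏ.
cos θ_min = 3/√12, so θ_min ≈ 30.00°.

θ_min ≈ 30.00°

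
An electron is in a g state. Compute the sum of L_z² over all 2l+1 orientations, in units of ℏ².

The letter g corresponds to l = 4.
m_l ∈ {-4, -3, -2, -1, 0, 1, 2, 3, 4}.
Σ m_l² = 2·(1 + 4 + 9 + 16) = 60.

Σ(L_z)² = 60 ℏ²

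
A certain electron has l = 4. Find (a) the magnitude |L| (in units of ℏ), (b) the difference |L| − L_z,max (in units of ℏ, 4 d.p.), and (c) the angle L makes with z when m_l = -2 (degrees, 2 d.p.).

|L| = 2√5 ℏ ≈ 4.472ℏ; |L|−L_z,max ≈ 0.4721ℏ; θ(m_l=-2) ≈ 116.57°

|L| = ℏ√(4·5) = 2√5 ℏ ≈ 4.472ℏ.
|L| − L_z,max = (2√5 − 4)ℏ ≈ 0.4721ℏ.
For m_l = -2: cos θ = -2/√20, θ ≈ 116.57°.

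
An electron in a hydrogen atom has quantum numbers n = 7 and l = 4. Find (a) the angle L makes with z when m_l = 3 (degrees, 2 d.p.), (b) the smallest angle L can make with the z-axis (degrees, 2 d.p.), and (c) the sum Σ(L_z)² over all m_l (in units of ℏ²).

For m_l = 3: cos θ = 3/√20, θ ≈ 47.87°.
cos θ_min = 4/√20, so θ_min ≈ 26.57°.
Σ m_l² = 60, so Σ(L_z)² = 60 ℏ².

θ(m_l=3) ≈ 47.87°; θ_min ≈ 26.57°; Σ(L_z)² = 60 ℏ²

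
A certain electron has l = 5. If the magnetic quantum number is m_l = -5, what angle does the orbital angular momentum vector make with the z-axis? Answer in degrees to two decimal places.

θ ≈ 155.91°

|L|² = l(l+1)ℏ² = 30ℏ², so |L| = √30 ℏ.
L_z = m_l ℏ = −5ℏ.
cos θ = L_z/|L| = -5/√30, so θ ≈ 155.91°.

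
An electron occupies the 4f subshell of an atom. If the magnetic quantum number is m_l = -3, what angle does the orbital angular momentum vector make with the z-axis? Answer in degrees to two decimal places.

θ ≈ 150.00°

The 4f subshell has l = 3.
|L| = ℏ√(l(l+1)) = 2√3 ℏ.
L_z = m_l ℏ = −3ℏ.
cos θ = L_z/|L| = -3/√12, so θ ≈ 150.00°.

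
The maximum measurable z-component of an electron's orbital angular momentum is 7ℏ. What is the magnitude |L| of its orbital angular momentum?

The maximum L_z equals lℏ, giving l = 7.
|L| = ℏ√(l(l+1)) = 2√14 ℏ.

|L| = 2√14 ℏ ≈ 7.483ℏ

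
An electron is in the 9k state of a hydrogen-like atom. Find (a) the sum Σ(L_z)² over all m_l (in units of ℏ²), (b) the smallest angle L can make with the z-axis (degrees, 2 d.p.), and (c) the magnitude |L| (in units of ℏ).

Σ(L_z)² = 280 ℏ²; θ_min ≈ 20.70°; |L| = 2√14 ℏ ≈ 7.483ℏ

9k means n = 9, l = 7.
Σ m_l² = 280, so Σ(L_z)² = 280 ℏ².
cos θ_min = 7/√56, so θ_min ≈ 20.70°.
|L| = ℏ√(7·8) = 2√14 ℏ ≈ 7.483ℏ.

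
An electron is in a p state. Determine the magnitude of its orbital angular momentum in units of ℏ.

For a p orbital, l = 1.
|L| = ℏ√(l(l+1)) = ℏ√(1·2) = √2 ℏ

|L| = √2 ℏ ≈ 1.414ℏ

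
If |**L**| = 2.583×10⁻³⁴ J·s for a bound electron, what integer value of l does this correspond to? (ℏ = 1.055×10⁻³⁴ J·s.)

|L|/ℏ = (2.583×10⁻³⁴)/(1.055×10⁻³⁴) ≈ 2.448.
Set l(l+1) = 5.99; the integer solution is l = 2.

l = 2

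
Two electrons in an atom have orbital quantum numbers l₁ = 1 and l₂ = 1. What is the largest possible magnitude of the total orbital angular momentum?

Angular momentum addition gives L = |l₁ − l₂|, …, l₁ + l₂.
L ∈ {0, 1, 2}.
The largest magnitude corresponds to L = 2: |L_tot| = ℏ√(2·3) = √6 ℏ.

|L_tot|_max = √6 ℏ ≈ 2.449ℏ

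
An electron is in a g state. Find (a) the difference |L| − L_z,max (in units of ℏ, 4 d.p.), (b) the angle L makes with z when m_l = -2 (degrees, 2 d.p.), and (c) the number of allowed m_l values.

The letter g corresponds to l = 4.
|L| − L_z,max = (2√5 − 4)ℏ ≈ 0.4721ℏ.
For m_l = -2: cos θ = -2/√20, θ ≈ 116.57°.
There are 2l+1 = 9 values of m_l.

|L|−L_z,max ≈ 0.4721ℏ; θ(m_l=-2) ≈ 116.57°; 9 values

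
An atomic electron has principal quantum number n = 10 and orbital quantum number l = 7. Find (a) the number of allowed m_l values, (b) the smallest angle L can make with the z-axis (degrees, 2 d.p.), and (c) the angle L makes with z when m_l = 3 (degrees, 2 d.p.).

15 values; θ_min ≈ 20.70°; θ(m_l=3) ≈ 66.37°

There are 2l+1 = 15 values of m_l.
cos θ_min = 7/√56, so θ_min ≈ 20.70°.
For m_l = 3: cos θ = 3/√56, θ ≈ 66.37°.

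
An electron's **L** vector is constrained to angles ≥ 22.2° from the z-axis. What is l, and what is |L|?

l = 6, |L| = √42 ℏ ≈ 6.481ℏ

At minimum angle, m_l = l, so cos θ = l/√(l(l+1)); cos²θ = l/(l+1) = 0.8572.
Solving: l = 6.
Then |L| = ℏ√(6·7) = √42 ℏ.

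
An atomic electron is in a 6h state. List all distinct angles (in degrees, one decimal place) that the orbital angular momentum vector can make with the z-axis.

6h means n = 6, l = 5.
|L| = √(l(l+1)) ℏ = √30 ℏ.
cos θ = m_l/√30 for each m_l ∈ {-5, -4, -3, -2, -1, 0, 1, 2, 3, 4, 5}.

θ ∈ {24.1°, 43.1°, 56.8°, 68.6°, 79.5°, 90.0°, 100.5°, 111.4°, 123.2°, 136.9°, 155.9°}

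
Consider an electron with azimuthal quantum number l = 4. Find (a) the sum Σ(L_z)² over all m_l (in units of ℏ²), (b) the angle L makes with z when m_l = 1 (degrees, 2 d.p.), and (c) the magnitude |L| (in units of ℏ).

Σ(L_z)² = 60 ℏ²; θ(m_l=1) ≈ 77.08°; |L| = 2√5 ℏ ≈ 4.472ℏ

Σ m_l² = 60, so Σ(L_z)² = 60 ℏ².
For m_l = 1: cos θ = 1/√20, θ ≈ 77.08°.
|L| = ℏ√(4·5) = 2√5 ℏ ≈ 4.472ℏ.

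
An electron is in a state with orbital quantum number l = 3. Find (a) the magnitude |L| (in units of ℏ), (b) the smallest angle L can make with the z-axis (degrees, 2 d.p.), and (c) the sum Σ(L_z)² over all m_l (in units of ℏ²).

|L| = 2√3 ℏ ≈ 3.464ℏ; θ_min ≈ 30.00°; Σ(L_z)² = 28 ℏ²

|L| = ℏ√(3·4) = 2√3 ℏ ≈ 3.464ℏ.
cos θ_min = 3/√12, so θ_min ≈ 30.00°.
Σ m_l² = 28, so Σ(L_z)² = 28 ℏ².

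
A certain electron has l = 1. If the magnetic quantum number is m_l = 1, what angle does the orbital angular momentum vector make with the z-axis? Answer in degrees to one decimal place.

θ ≈ 45.0°

|L|² = l(l+1)ℏ² = 2ℏ², so |L| = √2 ℏ.
L_z = m_l ℏ = 1ℏ.
cos θ = L_z/|L| = 1/√2, so θ ≈ 45.0°.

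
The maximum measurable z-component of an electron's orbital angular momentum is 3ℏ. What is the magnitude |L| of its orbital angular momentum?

L_z,max = lℏ, so l = 3.
Then |L| = ℏ√(3·4) = 2√3 ℏ.

|L| = 2√3 ℏ ≈ 3.464ℏ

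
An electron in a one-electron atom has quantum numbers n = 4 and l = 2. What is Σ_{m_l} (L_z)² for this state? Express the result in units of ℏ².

m_l ∈ {-2, -1, 0, 1, 2}.
Summing m² from −2 to 2: Σ m_l² = 10.

Σ(L_z)² = 10 ℏ²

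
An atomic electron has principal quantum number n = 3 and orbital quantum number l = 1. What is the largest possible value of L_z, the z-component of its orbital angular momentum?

L_z = m_l ℏ with m_l ∈ {−1, …, 1}; the maximum is m_l = 1.

L_z,max = 1ℏ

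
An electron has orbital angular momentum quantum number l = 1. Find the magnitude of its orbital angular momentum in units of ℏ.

|L| = √2 ℏ ≈ 1.414ℏ

|L| = ℏ√(l(l+1)) = ℏ√(1·2) = √2 ℏ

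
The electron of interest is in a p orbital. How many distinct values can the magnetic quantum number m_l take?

3

A p state has l = 1.
The number of m_l values is 2l + 1 = 2·1 + 1 = 3.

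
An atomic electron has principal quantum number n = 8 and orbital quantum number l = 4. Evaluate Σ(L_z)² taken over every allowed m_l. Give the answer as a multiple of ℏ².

Σ(L_z)² = 60 ℏ²

m_l runs from −4 to 4, i.e. {-4, -3, -2, -1, 0, 1, 2, 3, 4}.
Summing m² from −4 to 4: Σ m_l² = 60.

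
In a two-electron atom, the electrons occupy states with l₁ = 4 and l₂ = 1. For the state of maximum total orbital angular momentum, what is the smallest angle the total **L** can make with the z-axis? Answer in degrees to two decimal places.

Angular momentum addition gives L = |l₁ − l₂|, …, l₁ + l₂.
So L can be 3, 4, 5.
The maximum is L = 5, with |L_tot| = ℏ√(5·6) = √30 ℏ.
The minimum angle with z is arccos(5/√30) ≈ 24.09°.

θ_min ≈ 24.09°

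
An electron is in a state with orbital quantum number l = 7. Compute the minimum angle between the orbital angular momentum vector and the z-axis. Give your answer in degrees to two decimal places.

|L|² = l(l+1)ℏ² = 56ℏ², so |L| = 2√14 ℏ.
The smallest angle corresponds to the largest L_z, i.e. m_l = l = 7, giving L_z = 7ℏ.
cos θ_min = 7/√56, so θ_min ≈ 20.70°.

θ_min ≈ 20.70°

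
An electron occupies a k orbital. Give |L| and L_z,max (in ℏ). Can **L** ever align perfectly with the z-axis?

K corresponds to l = 7.
|L| = 2√14 ℏ ≈ 7.4833ℏ, while L_z,max = lℏ = 7ℏ.
Since |L| > L_z,max, the vector can never point exactly along z; the closest it comes is θ_min = arccos(7/√56) ≈ 20.7°.

No: L_z,max = 7ℏ < |L| = 2√14 ℏ ≈ 7.483ℏ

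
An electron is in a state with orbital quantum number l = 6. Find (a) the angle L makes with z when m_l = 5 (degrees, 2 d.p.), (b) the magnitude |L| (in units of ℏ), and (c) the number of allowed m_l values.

θ(m_l=5) ≈ 39.51°; |L| = √42 ℏ ≈ 6.481ℏ; 13 values

For m_l = 5: cos θ = 5/√42, θ ≈ 39.51°.
|L| = ℏ√(6·7) = √42 ℏ ≈ 6.481ℏ.
There are 2l+1 = 13 values of m_l.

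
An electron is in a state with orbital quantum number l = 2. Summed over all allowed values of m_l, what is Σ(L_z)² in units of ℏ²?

m_l ∈ {-2, -1, 0, 1, 2}.
Σ m_l² = 2·(1 + 4) = 10.

Σ(L_z)² = 10 ℏ²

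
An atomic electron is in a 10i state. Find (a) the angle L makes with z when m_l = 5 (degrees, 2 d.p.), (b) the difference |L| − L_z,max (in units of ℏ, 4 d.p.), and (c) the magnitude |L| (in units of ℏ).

θ(m_l=5) ≈ 39.51°; |L|−L_z,max ≈ 0.4807ℏ; |L| = √42 ℏ ≈ 6.481ℏ

The 10i subshell has l = 6.
For m_l = 5: cos θ = 5/√42, θ ≈ 39.51°.
|L| − L_z,max = (√42 − 6)ℏ ≈ 0.4807ℏ.
|L| = ℏ√(6·7) = √42 ℏ ≈ 6.481ℏ.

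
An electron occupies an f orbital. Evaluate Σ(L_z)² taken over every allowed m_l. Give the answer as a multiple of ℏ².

The letter f corresponds to l = 3.
m_l ∈ {-3, -2, -1, 0, 1, 2, 3}.
Σ m_l² = 2·(1 + 4 + 9) = 28.

Σ(L_z)² = 28 ℏ²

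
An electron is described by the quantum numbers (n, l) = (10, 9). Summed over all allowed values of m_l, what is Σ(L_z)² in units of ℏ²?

m_l ∈ {-9, -8, -7, -6, -5, -4, -3, -2, -1, 0, 1, 2, 3, 4, 5, 6, 7, 8, 9}.
Σ m_l² = l(l+1)(2l+1)/3 = 9·10·19/3 = 570.

Σ(L_z)² = 570 ℏ²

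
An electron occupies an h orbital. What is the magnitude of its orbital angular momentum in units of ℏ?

|L| = √30 ℏ ≈ 5.477ℏ

For an h orbital, l = 5.
|L| = ℏ√(l(l+1)) = ℏ√(5·6) = √30 ℏ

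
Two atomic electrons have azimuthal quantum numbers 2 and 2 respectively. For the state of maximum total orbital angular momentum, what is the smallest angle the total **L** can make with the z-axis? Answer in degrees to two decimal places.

θ_min ≈ 26.57°

Angular momentum addition gives L = |l₁ − l₂|, …, l₁ + l₂.
Allowed values: L = 0, 1, 2, 3, 4.
The maximum is L = 4, with |L_tot| = ℏ√(4·5) = 2√5 ℏ.
The minimum angle with z is arccos(4/√20) ≈ 26.57°.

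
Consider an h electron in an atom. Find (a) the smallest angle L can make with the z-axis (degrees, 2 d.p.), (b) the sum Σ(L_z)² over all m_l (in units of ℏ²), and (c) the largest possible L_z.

θ_min ≈ 24.09°; Σ(L_z)² = 110 ℏ²; L_z,max = 5ℏ

An h state has l = 5.
cos θ_min = 5/√30, so θ_min ≈ 24.09°.
Σ m_l² = 110, so Σ(L_z)² = 110 ℏ².
L_z,max = lℏ = 5ℏ.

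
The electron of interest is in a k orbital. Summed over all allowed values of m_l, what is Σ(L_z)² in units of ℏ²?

The letter k corresponds to l = 7.
m_l ∈ {-7, -6, -5, -4, -3, -2, -1, 0, 1, 2, 3, 4, 5, 6, 7}.
Σ m_l² = 2·(1 + 4 + 9 + 16 + 25 + 36 + 49) = 280.

Σ(L_z)² = 280 ℏ²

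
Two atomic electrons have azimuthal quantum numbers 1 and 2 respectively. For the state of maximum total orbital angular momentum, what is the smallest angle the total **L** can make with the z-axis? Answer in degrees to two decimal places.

L runs from |1 − 2| = 1 to 1 + 2 = 3.
So L can be 1, 2, 3.
The maximum is L = 3, with |L_tot| = ℏ√(3·4) = 2√3 ℏ.
The minimum angle with z is arccos(3/√12) ≈ 30.00°.

θ_min ≈ 30.00°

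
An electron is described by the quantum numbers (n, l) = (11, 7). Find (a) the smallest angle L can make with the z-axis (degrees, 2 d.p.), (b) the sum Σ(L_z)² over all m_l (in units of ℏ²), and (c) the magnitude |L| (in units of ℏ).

cos θ_min = 7/√56, so θ_min ≈ 20.70°.
Σ m_l² = 280, so Σ(L_z)² = 280 ℏ².
|L| = ℏ√(7·8) = 2√14 ℏ ≈ 7.483ℏ.

θ_min ≈ 20.70°; Σ(L_z)² = 280 ℏ²; |L| = 2√14 ℏ ≈ 7.483ℏ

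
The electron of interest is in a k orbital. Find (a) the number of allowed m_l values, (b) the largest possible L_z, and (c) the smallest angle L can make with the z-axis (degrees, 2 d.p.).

15 values; L_z,max = 7ℏ; θ_min ≈ 20.70°

For a k orbital, l = 7.
There are 2l+1 = 15 values of m_l.
L_z,max = lℏ = 7ℏ.
cos θ_min = 7/√56, so θ_min ≈ 20.70°.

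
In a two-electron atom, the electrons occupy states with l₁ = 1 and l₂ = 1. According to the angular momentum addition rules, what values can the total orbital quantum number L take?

Angular momentum addition gives L = |l₁ − l₂|, …, l₁ + l₂.
L ∈ {0, 1, 2}.

L = 0, 1, 2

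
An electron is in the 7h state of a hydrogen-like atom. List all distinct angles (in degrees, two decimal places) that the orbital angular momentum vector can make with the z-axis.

7h means n = 7, l = 5.
|L|² = l(l+1)ℏ² = 30ℏ², so |L| = √30 ℏ.
cos θ = m_l/√30 for each m_l ∈ {-5, -4, -3, -2, -1, 0, 1, 2, 3, 4, 5}.

θ ∈ {24.09°, 43.09°, 56.79°, 68.58°, 79.48°, 90.00°, 100.52°, 111.42°, 123.21°, 136.91°, 155.91°}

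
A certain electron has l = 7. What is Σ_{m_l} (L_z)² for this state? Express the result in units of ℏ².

Σ(L_z)² = 280 ℏ²

The allowed m_l values are -7, -6, -5, -4, -3, -2, -1, 0, 1, 2, 3, 4, 5, 6, 7.
Summing m² from −7 to 7: Σ m_l² = 280.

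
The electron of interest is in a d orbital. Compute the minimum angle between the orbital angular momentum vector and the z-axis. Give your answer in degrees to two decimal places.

For a d orbital, l = 2.
|L| = √(l(l+1)) ℏ = √6 ℏ.
The smallest angle corresponds to the largest L_z, i.e. m_l = l = 2, giving L_z = 2ℏ.
cos θ_min = 2/√6, so θ_min ≈ 35.26°.

θ_min ≈ 35.26°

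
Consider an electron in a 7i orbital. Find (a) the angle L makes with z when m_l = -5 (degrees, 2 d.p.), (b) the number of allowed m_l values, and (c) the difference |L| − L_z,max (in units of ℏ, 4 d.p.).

7i means n = 7, l = 6.
For m_l = -5: cos θ = -5/√42, θ ≈ 140.49°.
There are 2l+1 = 13 values of m_l.
|L| − L_z,max = (√42 − 6)ℏ ≈ 0.4807ℏ.

θ(m_l=-5) ≈ 140.49°; 13 values; |L|−L_z,max ≈ 0.4807ℏ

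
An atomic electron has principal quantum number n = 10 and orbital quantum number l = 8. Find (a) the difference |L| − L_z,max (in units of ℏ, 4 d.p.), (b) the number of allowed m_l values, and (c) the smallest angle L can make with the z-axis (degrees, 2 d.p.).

|L|−L_z,max ≈ 0.4853ℏ; 17 values; θ_min ≈ 19.47°

|L| − L_z,max = (6√2 − 8)ℏ ≈ 0.4853ℏ.
There are 2l+1 = 17 values of m_l.
cos θ_min = 8/√72, so θ_min ≈ 19.47°.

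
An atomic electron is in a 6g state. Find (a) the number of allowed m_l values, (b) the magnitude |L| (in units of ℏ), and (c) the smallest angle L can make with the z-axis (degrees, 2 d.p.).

The 6g subshell has l = 4.
There are 2l+1 = 9 values of m_l.
|L| = ℏ√(4·5) = 2√5 ℏ ≈ 4.472ℏ.
cos θ_min = 4/√20, so θ_min ≈ 26.57°.

9 values; |L| = 2√5 ℏ ≈ 4.472ℏ; θ_min ≈ 26.57°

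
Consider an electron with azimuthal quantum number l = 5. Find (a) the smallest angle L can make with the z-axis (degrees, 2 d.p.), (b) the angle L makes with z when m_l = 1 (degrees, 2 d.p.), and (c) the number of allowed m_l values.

θ_min ≈ 24.09°; θ(m_l=1) ≈ 79.48°; 11 values

cos θ_min = 5/√30, so θ_min ≈ 24.09°.
For m_l = 1: cos θ = 1/√30, θ ≈ 79.48°.
There are 2l+1 = 11 values of m_l.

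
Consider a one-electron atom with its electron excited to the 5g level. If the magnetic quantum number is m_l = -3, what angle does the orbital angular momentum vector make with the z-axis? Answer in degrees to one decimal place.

The 5g level has l = 4.
|L| = √(l(l+1)) ℏ = 2√5 ℏ.
L_z = m_l ℏ = −3ℏ.
cos θ = L_z/|L| = -3/√20, so θ ≈ 132.1°.

θ ≈ 132.1°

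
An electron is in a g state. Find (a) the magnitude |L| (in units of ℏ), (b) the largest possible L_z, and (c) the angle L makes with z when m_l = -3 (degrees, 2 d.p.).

|L| = 2√5 ℏ ≈ 4.472ℏ; L_z,max = 4ℏ; θ(m_l=-3) ≈ 132.13°

The letter g corresponds to l = 4.
|L| = ℏ√(4·5) = 2√5 ℏ ≈ 4.472ℏ.
L_z,max = lℏ = 4ℏ.
For m_l = -3: cos θ = -3/√20, θ ≈ 132.13°.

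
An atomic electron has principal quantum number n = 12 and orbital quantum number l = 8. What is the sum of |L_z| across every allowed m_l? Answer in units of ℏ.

m_l runs from −8 to 8, i.e. {-8, -7, -6, -5, -4, -3, -2, -1, 0, 1, 2, 3, 4, 5, 6, 7, 8}.
Σ|m_l| = 2·8(8+1)/2 = 72.

Σ|L_z| = 72 ℏ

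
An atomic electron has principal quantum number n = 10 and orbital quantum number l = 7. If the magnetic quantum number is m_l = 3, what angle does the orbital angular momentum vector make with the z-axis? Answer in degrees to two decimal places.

|L|² = l(l+1)ℏ² = 56ℏ², so |L| = 2√14 ℏ.
L_z = m_l ℏ = 3ℏ.
cos θ = L_z/|L| = 3/√56, so θ ≈ 66.37°.

θ ≈ 66.37°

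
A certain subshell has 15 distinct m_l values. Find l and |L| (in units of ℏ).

l = 7, |L| = 2√14 ℏ ≈ 7.483ℏ

15 = 2l + 1, so l = (15−1)/2 = 7.
|L| = ℏ√(l(l+1)) = ℏ√(7·8) = 2√14 ℏ.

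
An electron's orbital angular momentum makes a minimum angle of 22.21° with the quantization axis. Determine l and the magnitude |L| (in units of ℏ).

l = 6, |L| = √42 ℏ ≈ 6.481ℏ

cos θ_min = l/√(l(l+1)) = √(l/(l+1)), so l/(l+1) = cos²(22.21°) = 0.8571.
l = cos²θ/sin²θ ≈ 6.
Then |L| = ℏ√(6·7) = √42 ℏ.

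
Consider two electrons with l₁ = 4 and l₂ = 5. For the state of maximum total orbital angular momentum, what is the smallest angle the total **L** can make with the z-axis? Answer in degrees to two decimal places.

The total orbital quantum number L ranges from |l₁ − l₂| to l₁ + l₂ in integer steps.
L ∈ {1, 2, 3, 4, 5, 6, 7, 8, 9}.
The maximum is L = 9, with |L_tot| = ℏ√(9·10) = 3√10 ℏ.
The minimum angle with z is arccos(9/√90) ≈ 18.43°.

θ_min ≈ 18.43°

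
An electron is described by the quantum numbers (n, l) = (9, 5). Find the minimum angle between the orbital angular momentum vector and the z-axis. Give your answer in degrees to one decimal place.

θ_min ≈ 24.1°

|L| = √(l(l+1)) ℏ = √30 ℏ.
The smallest angle corresponds to the largest L_z, i.e. m_l = l = 5, giving L_z = 5ℏ.
cos θ_min = 5/√30, so θ_min ≈ 24.1°.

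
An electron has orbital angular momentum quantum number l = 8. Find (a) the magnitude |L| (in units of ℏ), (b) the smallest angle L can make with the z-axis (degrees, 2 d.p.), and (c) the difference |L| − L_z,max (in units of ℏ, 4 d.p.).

|L| = 6√2 ℏ ≈ 8.485ℏ; θ_min ≈ 19.47°; |L|−L_z,max ≈ 0.4853ℏ

|L| = ℏ√(8·9) = 6√2 ℏ ≈ 8.485ℏ.
cos θ_min = 8/√72, so θ_min ≈ 19.47°.
|L| − L_z,max = (6√2 − 8)ℏ ≈ 0.4853ℏ.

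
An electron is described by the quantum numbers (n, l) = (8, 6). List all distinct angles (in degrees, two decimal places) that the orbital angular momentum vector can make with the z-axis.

|L| = ℏ√(l(l+1)) = √42 ℏ.
cos θ = m_l/√42 for each m_l ∈ {-6, -5, -4, -3, -2, -1, 0, 1, 2, 3, 4, 5, 6}.

θ ∈ {22.21°, 39.51°, 51.89°, 62.42°, 72.02°, 81.12°, 90.00°, 98.88°, 107.98°, 117.58°, 128.11°, 140.49°, 157.79°}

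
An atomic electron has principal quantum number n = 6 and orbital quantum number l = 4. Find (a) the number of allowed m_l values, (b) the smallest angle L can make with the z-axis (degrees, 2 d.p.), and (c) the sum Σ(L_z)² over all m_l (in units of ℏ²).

There are 2l+1 = 9 values of m_l.
cos θ_min = 4/√20, so θ_min ≈ 26.57°.
Σ m_l² = 60, so Σ(L_z)² = 60 ℏ².

9 values; θ_min ≈ 26.57°; Σ(L_z)² = 60 ℏ²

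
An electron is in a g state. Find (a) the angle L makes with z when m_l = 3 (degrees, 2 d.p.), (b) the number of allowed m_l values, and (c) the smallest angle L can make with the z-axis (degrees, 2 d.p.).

For a g orbital, l = 4.
For m_l = 3: cos θ = 3/√20, θ ≈ 47.87°.
There are 2l+1 = 9 values of m_l.
cos θ_min = 4/√20, so θ_min ≈ 26.57°.

θ(m_l=3) ≈ 47.87°; 9 values; θ_min ≈ 26.57°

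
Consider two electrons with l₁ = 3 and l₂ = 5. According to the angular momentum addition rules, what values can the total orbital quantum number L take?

L = 2, 3, 4, 5, 6, 7, 8

By the triangle rule, |l₁ − l₂| ≤ L ≤ l₁ + l₂.
Allowed values: L = 2, 3, 4, 5, 6, 7, 8.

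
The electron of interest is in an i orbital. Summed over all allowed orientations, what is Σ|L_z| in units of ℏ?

An i state has l = 6.
m_l ∈ {-6, -5, -4, -3, -2, -1, 0, 1, 2, 3, 4, 5, 6}.
Σ|m_l| = 2(1+2+…+6) = 42.

Σ|L_z| = 42 ℏ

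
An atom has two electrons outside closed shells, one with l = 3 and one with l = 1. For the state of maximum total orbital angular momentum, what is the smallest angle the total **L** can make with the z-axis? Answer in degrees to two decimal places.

θ_min ≈ 26.57°

Angular momentum addition gives L = |l₁ − l₂|, …, l₁ + l₂.
L ∈ {2, 3, 4}.
The maximum is L = 4, with |L_tot| = ℏ√(4·5) = 2√5 ℏ.
The minimum angle with z is arccos(4/√20) ≈ 26.57°.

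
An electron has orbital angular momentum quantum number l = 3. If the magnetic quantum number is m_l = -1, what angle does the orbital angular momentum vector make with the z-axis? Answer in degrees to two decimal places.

|L|² = l(l+1)ℏ² = 12ℏ², so |L| = 2√3 ℏ.
L_z = m_l ℏ = −1ℏ.
cos θ = L_z/|L| = -1/√12, so θ ≈ 106.78°.

θ ≈ 106.78°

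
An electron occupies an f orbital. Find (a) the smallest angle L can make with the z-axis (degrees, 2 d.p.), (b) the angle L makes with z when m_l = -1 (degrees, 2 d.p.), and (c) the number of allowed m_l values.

An f state has l = 3.
cos θ_min = 3/√12, so θ_min ≈ 30.00°.
For m_l = -1: cos θ = -1/√12, θ ≈ 106.78°.
There are 2l+1 = 7 values of m_l.

θ_min ≈ 30.00°; θ(m_l=-1) ≈ 106.78°; 7 values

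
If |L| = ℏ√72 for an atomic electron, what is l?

l = 8

Since |L|² = l(l+1)ℏ², l(l+1) = 72.
The positive root is l = 8.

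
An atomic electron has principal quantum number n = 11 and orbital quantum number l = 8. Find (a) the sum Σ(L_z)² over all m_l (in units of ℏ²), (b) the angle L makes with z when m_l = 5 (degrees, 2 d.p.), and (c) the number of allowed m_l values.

Σ(L_z)² = 408 ℏ²; θ(m_l=5) ≈ 53.90°; 17 values

Σ m_l² = 408, so Σ(L_z)² = 408 ℏ².
For m_l = 5: cos θ = 5/√72, θ ≈ 53.90°.
There are 2l+1 = 17 values of m_l.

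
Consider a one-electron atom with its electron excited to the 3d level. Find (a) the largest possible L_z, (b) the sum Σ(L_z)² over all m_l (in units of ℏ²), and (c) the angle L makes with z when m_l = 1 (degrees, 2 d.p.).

The 3d level has l = 2.
L_z,max = lℏ = 2ℏ.
Σ m_l² = 10, so Σ(L_z)² = 10 ℏ².
For m_l = 1: cos θ = 1/√6, θ ≈ 65.91°.

L_z,max = 2ℏ; Σ(L_z)² = 10 ℏ²; θ(m_l=1) ≈ 65.91°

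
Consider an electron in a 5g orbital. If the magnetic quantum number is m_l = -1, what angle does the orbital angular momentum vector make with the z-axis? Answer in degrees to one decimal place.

θ ≈ 102.9°

For 5g, l = 4.
|L| = √(l(l+1)) ℏ = 2√5 ℏ.
L_z = m_l ℏ = −1ℏ.
cos θ = L_z/|L| = -1/√20, so θ ≈ 102.9°.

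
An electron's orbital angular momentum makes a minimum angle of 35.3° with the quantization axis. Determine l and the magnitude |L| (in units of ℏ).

cos²θ_min = l/(l+1) = 0.6661.
Solving: l = 2.
Then |L| = ℏ√(2·3) = √6 ℏ.

l = 2, |L| = √6 ℏ ≈ 2.449ℏ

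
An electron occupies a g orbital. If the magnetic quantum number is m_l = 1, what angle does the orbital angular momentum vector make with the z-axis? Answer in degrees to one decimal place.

θ ≈ 77.1°

For a g orbital, l = 4.
|L|² = l(l+1)ℏ² = 20ℏ², so |L| = 2√5 ℏ.
L_z = m_l ℏ = 1ℏ.
cos θ = L_z/|L| = 1/√20, so θ ≈ 77.1°.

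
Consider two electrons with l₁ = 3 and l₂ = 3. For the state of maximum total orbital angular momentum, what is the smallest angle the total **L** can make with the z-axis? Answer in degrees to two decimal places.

The total orbital quantum number L ranges from |l₁ − l₂| to l₁ + l₂ in integer steps.
Allowed values: L = 0, 1, 2, 3, 4, 5, 6.
The maximum is L = 6, with |L_tot| = ℏ√(6·7) = √42 ℏ.
The minimum angle with z is arccos(6/√42) ≈ 22.21°.

θ_min ≈ 22.21°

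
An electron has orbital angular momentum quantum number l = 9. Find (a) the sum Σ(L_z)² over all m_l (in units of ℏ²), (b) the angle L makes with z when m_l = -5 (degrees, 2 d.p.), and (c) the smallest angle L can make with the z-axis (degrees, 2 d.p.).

Σ(L_z)² = 570 ℏ²; θ(m_l=-5) ≈ 121.81°; θ_min ≈ 18.43°

Σ m_l² = 570, so Σ(L_z)² = 570 ℏ².
For m_l = -5: cos θ = -5/√90, θ ≈ 121.81°.
cos θ_min = 9/√90, so θ_min ≈ 18.43°.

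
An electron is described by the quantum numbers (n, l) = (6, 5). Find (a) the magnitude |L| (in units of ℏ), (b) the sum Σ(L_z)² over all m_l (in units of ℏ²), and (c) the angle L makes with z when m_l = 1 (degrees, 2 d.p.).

|L| = ℏ√(5·6) = √30 ℏ ≈ 5.477ℏ.
Σ m_l² = 110, so Σ(L_z)² = 110 ℏ².
For m_l = 1: cos θ = 1/√30, θ ≈ 79.48°.

|L| = √30 ℏ ≈ 5.477ℏ; Σ(L_z)² = 110 ℏ²; θ(m_l=1) ≈ 79.48°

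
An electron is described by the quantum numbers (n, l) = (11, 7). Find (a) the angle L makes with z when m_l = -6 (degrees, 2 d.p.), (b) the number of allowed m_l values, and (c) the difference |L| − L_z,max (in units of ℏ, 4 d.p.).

θ(m_l=-6) ≈ 143.30°; 15 values; |L|−L_z,max ≈ 0.4833ℏ

For m_l = -6: cos θ = -6/√56, θ ≈ 143.30°.
There are 2l+1 = 15 values of m_l.
|L| − L_z,max = (2√14 − 7)ℏ ≈ 0.4833ℏ.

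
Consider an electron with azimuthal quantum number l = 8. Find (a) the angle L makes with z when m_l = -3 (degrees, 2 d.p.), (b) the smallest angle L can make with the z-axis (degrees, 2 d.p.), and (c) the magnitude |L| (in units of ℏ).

θ(m_l=-3) ≈ 110.70°; θ_min ≈ 19.47°; |L| = 6√2 ℏ ≈ 8.485ℏ

For m_l = -3: cos θ = -3/√72, θ ≈ 110.70°.
cos θ_min = 8/√72, so θ_min ≈ 19.47°.
|L| = ℏ√(8·9) = 6√2 ℏ ≈ 8.485ℏ.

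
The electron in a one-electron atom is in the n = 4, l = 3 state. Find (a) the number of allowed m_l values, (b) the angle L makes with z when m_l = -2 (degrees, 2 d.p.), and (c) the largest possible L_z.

There are 2l+1 = 7 values of m_l.
For m_l = -2: cos θ = -2/√12, θ ≈ 125.26°.
L_z,max = lℏ = 3ℏ.

7 values; θ(m_l=-2) ≈ 125.26°; L_z,max = 3ℏ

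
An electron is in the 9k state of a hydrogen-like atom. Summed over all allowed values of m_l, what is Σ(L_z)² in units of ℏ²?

Σ(L_z)² = 280 ℏ²

For 9k, l = 7.
The allowed m_l values are -7, -6, -5, -4, -3, -2, -1, 0, 1, 2, 3, 4, 5, 6, 7.
Summing m² from −7 to 7: Σ m_l² = 280.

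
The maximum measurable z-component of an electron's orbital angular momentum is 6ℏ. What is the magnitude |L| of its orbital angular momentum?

The maximum L_z equals lℏ, giving l = 6.
|L| = √(l(l+1)) ℏ = √42 ℏ.

|L| = √42 ℏ ≈ 6.481ℏ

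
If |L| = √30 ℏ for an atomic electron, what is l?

l = 5

Since |L|² = l(l+1)ℏ², l(l+1) = 30.
l² + l − 30 = 0 ⇒ l = 5.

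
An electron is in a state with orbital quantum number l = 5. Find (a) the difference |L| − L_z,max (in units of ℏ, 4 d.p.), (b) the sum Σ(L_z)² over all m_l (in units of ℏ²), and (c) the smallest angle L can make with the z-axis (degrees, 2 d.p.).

|L| − L_z,max = (√30 − 5)ℏ ≈ 0.4772ℏ.
Σ m_l² = 110, so Σ(L_z)² = 110 ℏ².
cos θ_min = 5/√30, so θ_min ≈ 24.09°.

|L|−L_z,max ≈ 0.4772ℏ; Σ(L_z)² = 110 ℏ²; θ_min ≈ 24.09°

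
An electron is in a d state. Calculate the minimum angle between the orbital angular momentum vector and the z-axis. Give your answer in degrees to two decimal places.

θ_min ≈ 35.26°

A d state has l = 2.
|L| = √(l(l+1)) ℏ = √6 ℏ.
The smallest angle corresponds to the largest L_z, i.e. m_l = l = 2, giving L_z = 2ℏ.
cos θ_min = 2/√6, so θ_min ≈ 35.26°.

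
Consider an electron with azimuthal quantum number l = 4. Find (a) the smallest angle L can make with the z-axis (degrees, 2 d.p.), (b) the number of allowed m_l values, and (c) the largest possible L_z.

cos θ_min = 4/√20, so θ_min ≈ 26.57°.
There are 2l+1 = 9 values of m_l.
L_z,max = lℏ = 4ℏ.

θ_min ≈ 26.57°; 9 values; L_z,max = 4ℏ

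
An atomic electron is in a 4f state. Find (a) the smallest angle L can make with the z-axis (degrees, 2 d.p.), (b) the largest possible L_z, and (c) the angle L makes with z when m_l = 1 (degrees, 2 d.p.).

For 4f, l = 3.
cos θ_min = 3/√12, so θ_min ≈ 30.00°.
L_z,max = lℏ = 3ℏ.
For m_l = 1: cos θ = 1/√12, θ ≈ 73.22°.

θ_min ≈ 30.00°; L_z,max = 3ℏ; θ(m_l=1) ≈ 73.22°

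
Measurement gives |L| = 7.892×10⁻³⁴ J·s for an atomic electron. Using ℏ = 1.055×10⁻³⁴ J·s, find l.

l = 7

In units of ℏ, |L| ≈ 7.481.
Set l(l+1) = 55.96; the integer solution is l = 7.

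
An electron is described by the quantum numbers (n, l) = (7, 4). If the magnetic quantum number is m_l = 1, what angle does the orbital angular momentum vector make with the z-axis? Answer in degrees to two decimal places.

θ ≈ 77.08°

|L| = √(l(l+1)) ℏ = 2√5 ℏ.
L_z = m_l ℏ = 1ℏ.
cos θ = L_z/|L| = 1/√20, so θ ≈ 77.08°.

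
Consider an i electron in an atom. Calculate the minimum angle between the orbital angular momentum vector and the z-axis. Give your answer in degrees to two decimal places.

I corresponds to l = 6.
|L| = ℏ√(l(l+1)) = √42 ℏ.
The smallest angle corresponds to the largest L_z, i.e. m_l = l = 6, giving L_z = 6ℏ.
cos θ_min = 6/√42, so θ_min ≈ 22.21°.

θ_min ≈ 22.21°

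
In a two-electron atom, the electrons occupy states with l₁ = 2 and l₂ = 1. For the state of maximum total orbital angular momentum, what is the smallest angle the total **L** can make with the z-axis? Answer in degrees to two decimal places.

The total orbital quantum number L ranges from |l₁ − l₂| to l₁ + l₂ in integer steps.
L ∈ {1, 2, 3}.
The maximum is L = 3, with |L_tot| = ℏ√(3·4) = 2√3 ℏ.
The minimum angle with z is arccos(3/√12) ≈ 30.00°.

θ_min ≈ 30.00°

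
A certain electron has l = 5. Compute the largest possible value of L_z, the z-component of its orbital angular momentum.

L_z,max = 5ℏ

L_z = m_l ℏ with m_l ∈ {−5, …, 5}; the maximum is m_l = 5.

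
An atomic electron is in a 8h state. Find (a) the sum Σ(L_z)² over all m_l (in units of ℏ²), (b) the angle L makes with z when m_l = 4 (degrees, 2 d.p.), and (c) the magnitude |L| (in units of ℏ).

8h means n = 8, l = 5.
Σ m_l² = 110, so Σ(L_z)² = 110 ℏ².
For m_l = 4: cos θ = 4/√30, θ ≈ 43.09°.
|L| = ℏ√(5·6) = √30 ℏ ≈ 5.477ℏ.

Σ(L_z)² = 110 ℏ²; θ(m_l=4) ≈ 43.09°; |L| = √30 ℏ ≈ 5.477ℏ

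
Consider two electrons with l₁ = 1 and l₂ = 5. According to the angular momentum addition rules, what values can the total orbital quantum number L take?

By the triangle rule, |l₁ − l₂| ≤ L ≤ l₁ + l₂.
L ∈ {4, 5, 6}.

L = 4, 5, 6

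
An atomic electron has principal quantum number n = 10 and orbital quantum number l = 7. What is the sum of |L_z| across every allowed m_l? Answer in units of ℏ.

Σ|L_z| = 56 ℏ

m_l ∈ {-7, -6, -5, -4, -3, -2, -1, 0, 1, 2, 3, 4, 5, 6, 7}.
Σ|m_l| = 2·7(7+1)/2 = 56.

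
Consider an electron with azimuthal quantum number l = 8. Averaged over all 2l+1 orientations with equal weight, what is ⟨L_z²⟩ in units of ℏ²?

m_l runs from −8 to 8, i.e. {-8, -7, -6, -5, -4, -3, -2, -1, 0, 1, 2, 3, 4, 5, 6, 7, 8}.
⟨L_z²⟩ = ℏ²·(Σ m_l²)/(2l+1) = ℏ²·408/17 = 24ℏ².

⟨L_z²⟩ = 24 ℏ²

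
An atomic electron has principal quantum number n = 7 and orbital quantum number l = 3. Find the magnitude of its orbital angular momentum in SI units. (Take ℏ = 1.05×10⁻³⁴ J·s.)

|L| = ℏ√(l(l+1)) = ℏ√(3·4) = 2√3 ℏ
Numerically, |L| = 3.464 × (1.05×10⁻³⁴ J·s) = 3.64×10⁻³⁴ J·s.

|L| = 3.64×10⁻³⁴ J·s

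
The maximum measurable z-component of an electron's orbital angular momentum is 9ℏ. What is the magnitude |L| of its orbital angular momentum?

L_z,max = lℏ, so l = 9.
Then |L| = ℏ√(9·10) = 3√10 ℏ.

|L| = 3√10 ℏ ≈ 9.487ℏ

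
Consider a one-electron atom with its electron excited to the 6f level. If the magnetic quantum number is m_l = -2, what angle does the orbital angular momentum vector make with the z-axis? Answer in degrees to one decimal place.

θ ≈ 125.3°

The 6f level has l = 3.
|L| = √(l(l+1)) ℏ = 2√3 ℏ.
L_z = m_l ℏ = −2ℏ.
cos θ = L_z/|L| = -2/√12, so θ ≈ 125.3°.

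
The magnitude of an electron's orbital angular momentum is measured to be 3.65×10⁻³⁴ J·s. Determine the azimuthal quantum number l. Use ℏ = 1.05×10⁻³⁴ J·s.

In units of ℏ, |L| ≈ 3.476.
Set l(l+1) = 12.08; the integer solution is l = 3.

l = 3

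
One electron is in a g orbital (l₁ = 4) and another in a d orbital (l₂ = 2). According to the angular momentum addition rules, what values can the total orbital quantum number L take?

L = 2, 3, 4, 5, 6

L runs from |4 − 2| = 2 to 4 + 2 = 6.
So L can be 2, 3, 4, 5, 6.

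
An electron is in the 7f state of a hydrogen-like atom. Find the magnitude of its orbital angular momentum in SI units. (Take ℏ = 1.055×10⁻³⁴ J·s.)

|L| = 3.655×10⁻³⁴ J·s

7f means n = 7, l = 3.
|L| = ℏ√(l(l+1)) = ℏ√(3·4) = 2√3 ℏ
Numerically, |L| = 3.464 × (1.055×10⁻³⁴ J·s) = 3.655×10⁻³⁴ J·s.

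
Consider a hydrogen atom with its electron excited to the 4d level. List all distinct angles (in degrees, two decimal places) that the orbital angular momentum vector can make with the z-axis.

The 4d level has l = 2.
|L|² = l(l+1)ℏ² = 6ℏ², so |L| = √6 ℏ.
cos θ = m_l/√6 for each m_l ∈ {-2, -1, 0, 1, 2}.

θ ∈ {35.26°, 65.91°, 90.00°, 114.09°, 144.74°}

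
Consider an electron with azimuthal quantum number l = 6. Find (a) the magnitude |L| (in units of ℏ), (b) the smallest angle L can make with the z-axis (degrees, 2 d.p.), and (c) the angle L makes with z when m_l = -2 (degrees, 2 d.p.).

|L| = √42 ℏ ≈ 6.481ℏ; θ_min ≈ 22.21°; θ(m_l=-2) ≈ 107.98°

|L| = ℏ√(6·7) = √42 ℏ ≈ 6.481ℏ.
cos θ_min = 6/√42, so θ_min ≈ 22.21°.
For m_l = -2: cos θ = -2/√42, θ ≈ 107.98°.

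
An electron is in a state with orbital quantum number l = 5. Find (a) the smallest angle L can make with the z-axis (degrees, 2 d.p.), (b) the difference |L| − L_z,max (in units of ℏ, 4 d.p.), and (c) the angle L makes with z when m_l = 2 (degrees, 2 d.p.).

cos θ_min = 5/√30, so θ_min ≈ 24.09°.
|L| − L_z,max = (√30 − 5)ℏ ≈ 0.4772ℏ.
For m_l = 2: cos θ = 2/√30, θ ≈ 68.58°.

θ_min ≈ 24.09°; |L|−L_z,max ≈ 0.4772ℏ; θ(m_l=2) ≈ 68.58°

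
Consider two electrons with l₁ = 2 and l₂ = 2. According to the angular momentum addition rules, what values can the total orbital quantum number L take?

The total orbital quantum number L ranges from |l₁ − l₂| to l₁ + l₂ in integer steps.
So L can be 0, 1, 2, 3, 4.

L = 0, 1, 2, 3, 4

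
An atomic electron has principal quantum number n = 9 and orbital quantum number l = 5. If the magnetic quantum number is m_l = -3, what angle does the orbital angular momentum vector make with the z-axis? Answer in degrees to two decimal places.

|L| = √(l(l+1)) ℏ = √30 ℏ.
L_z = m_l ℏ = −3ℏ.
cos θ = L_z/|L| = -3/√30, so θ ≈ 123.21°.

θ ≈ 123.21°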